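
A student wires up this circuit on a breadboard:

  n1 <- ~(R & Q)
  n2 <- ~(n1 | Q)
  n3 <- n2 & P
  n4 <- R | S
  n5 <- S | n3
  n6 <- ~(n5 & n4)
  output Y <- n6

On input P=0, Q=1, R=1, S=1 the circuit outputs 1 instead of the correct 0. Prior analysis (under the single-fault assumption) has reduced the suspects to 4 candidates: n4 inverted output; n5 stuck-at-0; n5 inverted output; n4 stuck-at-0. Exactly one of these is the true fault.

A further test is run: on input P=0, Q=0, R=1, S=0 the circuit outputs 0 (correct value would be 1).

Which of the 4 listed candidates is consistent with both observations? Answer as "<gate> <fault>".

Evaluate each candidate on input P=0, Q=0, R=1, S=0:
  n4 inverted output: n1=1, n2=0, n3=0, n4=0 [inverted output], n5=0, n6=1 → 1 — eliminated
  n5 stuck-at-0: n1=1, n2=0, n3=0, n4=1, n5=0 [stuck-at-0], n6=1 → 1 — eliminated
  n5 inverted output: n1=1, n2=0, n3=0, n4=1, n5=1 [inverted output], n6=0 → 0 — matches
  n4 stuck-at-0: n1=1, n2=0, n3=0, n4=0 [stuck-at-0], n5=0, n6=1 → 1 — eliminated
Only n5 inverted output reproduces the observed 0.

n5 inverted output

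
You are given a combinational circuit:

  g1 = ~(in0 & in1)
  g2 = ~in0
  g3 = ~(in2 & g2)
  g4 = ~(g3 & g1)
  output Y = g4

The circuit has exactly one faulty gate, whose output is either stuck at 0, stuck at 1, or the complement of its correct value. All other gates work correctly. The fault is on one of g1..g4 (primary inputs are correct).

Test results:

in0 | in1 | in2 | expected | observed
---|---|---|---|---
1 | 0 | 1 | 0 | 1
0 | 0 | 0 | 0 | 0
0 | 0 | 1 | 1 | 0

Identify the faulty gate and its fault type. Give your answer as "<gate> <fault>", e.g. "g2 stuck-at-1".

Fault-free values for test 1 (in0=1, in1=0, in2=1): g1=1, g2=0, g3=1, g4=0, giving Y=0. Observed 1.
Test 1: faults giving observed 1 are {g1 stuck-at-0, g1 inverted output, g2 stuck-at-1, g2 inverted output, g3 stuck-at-0, g3 inverted output, g4 stuck-at-1, g4 inverted output}.
Test 2 (in0=0, in1=0, in2=0): fault-free g1=1, g2=1, g3=1, g4=0 → 0; observed 0. Eliminates g1 stuck-at-0, g1 inverted output, g3 stuck-at-0, g3 inverted output, g4 stuck-at-1, g4 inverted output.
Test 3 (in0=0, in1=0, in2=1): fault-free g1=1, g2=1, g3=0, g4=1 → 1; observed 0. Eliminates g2 stuck-at-1.
Only g2 inverted output is consistent with every test.

g2 inverted output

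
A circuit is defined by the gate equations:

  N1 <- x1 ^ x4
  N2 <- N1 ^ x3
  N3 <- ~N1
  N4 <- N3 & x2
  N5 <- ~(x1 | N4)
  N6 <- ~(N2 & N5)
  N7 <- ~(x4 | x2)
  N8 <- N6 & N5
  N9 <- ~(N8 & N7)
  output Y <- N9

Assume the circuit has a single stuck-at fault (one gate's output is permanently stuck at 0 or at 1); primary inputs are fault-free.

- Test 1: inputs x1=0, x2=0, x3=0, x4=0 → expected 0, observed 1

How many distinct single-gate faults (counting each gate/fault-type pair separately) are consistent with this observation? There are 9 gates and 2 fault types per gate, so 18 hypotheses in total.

Fault-free: N1=0, N2=0, N3=1, N4=0, N5=1, N6=1, N7=1, N8=1, N9=0 → 0. Observed 1.
  N1: stuck-at-1 ✓; others ✗
  N2: stuck-at-1 ✓; others ✗
  N3: none of the 2 fault types match ✗
  N4: stuck-at-1 ✓; others ✗
  N5: stuck-at-0 ✓; others ✗
  N6: stuck-at-0 ✓; others ✗
  N7: stuck-at-0 ✓; others ✗
  N8: stuck-at-0 ✓; others ✗
  N9: stuck-at-1 ✓; others ✗
Consistent faults: {N1 stuck-at-1, N2 stuck-at-1, N4 stuck-at-1, N5 stuck-at-0, N6 stuck-at-0, N7 stuck-at-0, N8 stuck-at-0, N9 stuck-at-1} — 8 in all.

8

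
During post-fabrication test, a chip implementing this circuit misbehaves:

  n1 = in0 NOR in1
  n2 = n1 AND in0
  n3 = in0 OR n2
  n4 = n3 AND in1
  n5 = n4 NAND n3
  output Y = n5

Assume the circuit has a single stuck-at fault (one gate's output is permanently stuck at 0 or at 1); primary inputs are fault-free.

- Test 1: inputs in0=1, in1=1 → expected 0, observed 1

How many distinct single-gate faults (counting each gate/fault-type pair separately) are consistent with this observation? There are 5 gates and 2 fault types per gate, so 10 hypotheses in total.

3

Fault-free: n1=0, n2=0, n3=1, n4=1, n5=0 → 0. Observed 1.
  n1 stuck-at-0: output 0 ✗
  n1 stuck-at-1: output 0 ✗
  n2 stuck-at-0: output 0 ✗
  n2 stuck-at-1: output 0 ✗
  n3 stuck-at-0: output 1 ✓
  n3 stuck-at-1: output 0 ✗
  n4 stuck-at-0: output 1 ✓
  n4 stuck-at-1: output 0 ✗
  n5 stuck-at-0: output 0 ✗
  n5 stuck-at-1: output 1 ✓
Consistent faults: {n3 stuck-at-0, n4 stuck-at-0, n5 stuck-at-1} — 3 in all.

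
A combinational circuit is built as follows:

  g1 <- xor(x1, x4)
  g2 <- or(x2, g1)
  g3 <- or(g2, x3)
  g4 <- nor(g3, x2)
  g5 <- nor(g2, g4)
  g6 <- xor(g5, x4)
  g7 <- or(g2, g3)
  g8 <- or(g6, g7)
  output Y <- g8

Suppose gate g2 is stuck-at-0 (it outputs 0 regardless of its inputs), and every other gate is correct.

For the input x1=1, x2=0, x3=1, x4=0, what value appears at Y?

1

Propagate with g2 forced: g1=1, g2=0 [stuck-at-0], g3=1, g4=0, g5=1, g6=1, g7=1, g8=1.
So Y = 1. (Same as the fault-free value — the fault is masked on this input.)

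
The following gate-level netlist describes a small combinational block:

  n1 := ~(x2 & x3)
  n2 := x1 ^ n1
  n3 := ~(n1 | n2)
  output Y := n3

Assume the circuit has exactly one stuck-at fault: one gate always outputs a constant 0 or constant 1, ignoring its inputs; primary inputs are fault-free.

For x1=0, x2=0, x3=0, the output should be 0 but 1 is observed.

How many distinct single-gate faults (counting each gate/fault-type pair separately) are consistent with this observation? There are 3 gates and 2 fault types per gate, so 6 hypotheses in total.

Fault-free: n1=1, n2=1, n3=0 → 0. Observed 1.
  n1 stuck-at-0: output 1 ✓
  n1 stuck-at-1: output 0 ✗
  n2 stuck-at-0: output 0 ✗
  n2 stuck-at-1: output 0 ✗
  n3 stuck-at-0: output 0 ✗
  n3 stuck-at-1: output 1 ✓
Consistent faults: {n1 stuck-at-0, n3 stuck-at-1} — 2 in all.

2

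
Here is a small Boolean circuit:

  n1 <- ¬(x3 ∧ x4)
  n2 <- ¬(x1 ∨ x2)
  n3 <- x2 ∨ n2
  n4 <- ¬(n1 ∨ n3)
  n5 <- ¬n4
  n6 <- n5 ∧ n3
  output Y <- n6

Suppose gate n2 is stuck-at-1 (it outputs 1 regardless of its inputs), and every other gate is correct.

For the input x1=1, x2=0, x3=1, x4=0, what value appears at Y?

Propagate with n2 forced: n1=1, n2=1 [stuck-at-1], n3=1, n4=0, n5=1, n6=1.
So Y = 1. (Without the fault it would be 0.)

1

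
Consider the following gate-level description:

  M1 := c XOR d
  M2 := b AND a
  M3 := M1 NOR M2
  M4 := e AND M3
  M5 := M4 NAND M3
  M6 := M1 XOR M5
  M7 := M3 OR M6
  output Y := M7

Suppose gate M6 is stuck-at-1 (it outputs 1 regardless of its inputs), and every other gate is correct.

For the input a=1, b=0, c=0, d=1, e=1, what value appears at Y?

Propagate with M6 forced: M1=1, M2=0, M3=0, M4=0, M5=1, M6=1 [stuck-at-1], M7=1.
So Y = 1. (Without the fault it would be 0.)

1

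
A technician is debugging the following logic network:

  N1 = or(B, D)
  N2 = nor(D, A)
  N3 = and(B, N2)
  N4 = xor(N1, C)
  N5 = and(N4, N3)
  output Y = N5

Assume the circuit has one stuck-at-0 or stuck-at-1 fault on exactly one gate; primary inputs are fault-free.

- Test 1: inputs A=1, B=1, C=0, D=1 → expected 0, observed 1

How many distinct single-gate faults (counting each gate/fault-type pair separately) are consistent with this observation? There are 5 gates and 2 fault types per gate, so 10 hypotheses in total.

Fault-free: N1=1, N2=0, N3=0, N4=1, N5=0 → 0. Observed 1.
  N1 stuck-at-0: output 0 ✗
  N1 stuck-at-1: output 0 ✗
  N2 stuck-at-0: output 0 ✗
  N2 stuck-at-1: output 1 ✓
  N3 stuck-at-0: output 0 ✗
  N3 stuck-at-1: output 1 ✓
  N4 stuck-at-0: output 0 ✗
  N4 stuck-at-1: output 0 ✗
  N5 stuck-at-0: output 0 ✗
  N5 stuck-at-1: output 1 ✓
Consistent faults: {N2 stuck-at-1, N3 stuck-at-1, N5 stuck-at-1} — 3 in all.

3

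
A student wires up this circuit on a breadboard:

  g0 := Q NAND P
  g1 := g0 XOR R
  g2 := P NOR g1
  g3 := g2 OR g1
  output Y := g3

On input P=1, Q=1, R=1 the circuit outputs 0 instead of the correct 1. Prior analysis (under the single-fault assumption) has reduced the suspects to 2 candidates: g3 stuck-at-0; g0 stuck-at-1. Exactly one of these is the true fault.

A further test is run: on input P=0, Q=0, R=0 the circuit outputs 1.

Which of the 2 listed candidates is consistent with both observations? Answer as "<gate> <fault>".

Evaluate each candidate on input P=0, Q=0, R=0:
  g3 stuck-at-0: g0=1, g1=1, g2=0, g3=0 [stuck-at-0] → 0 — eliminated
  g0 stuck-at-1: g0=1 [stuck-at-1], g1=1, g2=0, g3=1 → 1 — matches
Only g0 stuck-at-1 reproduces the observed 1.

g0 stuck-at-1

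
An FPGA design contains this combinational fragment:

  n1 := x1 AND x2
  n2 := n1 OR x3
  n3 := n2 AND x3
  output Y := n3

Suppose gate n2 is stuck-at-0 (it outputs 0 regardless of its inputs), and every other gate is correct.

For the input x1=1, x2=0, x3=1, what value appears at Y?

Propagate with n2 forced: n1=0, n2=0 [stuck-at-0], n3=0.
So Y = 0. (Without the fault it would be 1.)

0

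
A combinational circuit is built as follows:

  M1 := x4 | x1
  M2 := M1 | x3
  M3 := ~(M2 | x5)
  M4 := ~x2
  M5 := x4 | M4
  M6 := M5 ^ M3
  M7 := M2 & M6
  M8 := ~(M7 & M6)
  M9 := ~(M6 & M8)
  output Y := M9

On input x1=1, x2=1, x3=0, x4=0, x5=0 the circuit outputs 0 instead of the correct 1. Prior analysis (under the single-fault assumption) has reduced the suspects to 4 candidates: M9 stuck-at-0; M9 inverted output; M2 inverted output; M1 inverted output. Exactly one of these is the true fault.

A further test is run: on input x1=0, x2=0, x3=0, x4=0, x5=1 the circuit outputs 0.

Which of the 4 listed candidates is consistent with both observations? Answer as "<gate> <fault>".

Evaluate each candidate on input x1=0, x2=0, x3=0, x4=0, x5=1:
  M9 stuck-at-0: M1=0, M2=0, M3=0, M4=1, M5=1, M6=1, M7=0, M8=1, M9=0 [stuck-at-0] → 0 — matches
  M9 inverted output: M1=0, M2=0, M3=0, M4=1, M5=1, M6=1, M7=0, M8=1, M9=1 [inverted output] → 1 — eliminated
  M2 inverted output: M1=0, M2=1 [inverted output], M3=0, M4=1, M5=1, M6=1, M7=1, M8=0, M9=1 → 1 — eliminated
  M1 inverted output: M1=1 [inverted output], M2=1, M3=0, M4=1, M5=1, M6=1, M7=1, M8=0, M9=1 → 1 — eliminated
Only M9 stuck-at-0 reproduces the observed 0.

M9 stuck-at-0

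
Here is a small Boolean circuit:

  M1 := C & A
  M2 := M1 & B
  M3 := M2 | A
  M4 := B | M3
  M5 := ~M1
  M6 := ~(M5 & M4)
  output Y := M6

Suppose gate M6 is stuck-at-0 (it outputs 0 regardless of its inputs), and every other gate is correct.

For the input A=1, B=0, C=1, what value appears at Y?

0

Propagate with M6 forced: M1=1, M2=0, M3=1, M4=1, M5=0, M6=0 [stuck-at-0].
So Y = 0. (Without the fault it would be 1.)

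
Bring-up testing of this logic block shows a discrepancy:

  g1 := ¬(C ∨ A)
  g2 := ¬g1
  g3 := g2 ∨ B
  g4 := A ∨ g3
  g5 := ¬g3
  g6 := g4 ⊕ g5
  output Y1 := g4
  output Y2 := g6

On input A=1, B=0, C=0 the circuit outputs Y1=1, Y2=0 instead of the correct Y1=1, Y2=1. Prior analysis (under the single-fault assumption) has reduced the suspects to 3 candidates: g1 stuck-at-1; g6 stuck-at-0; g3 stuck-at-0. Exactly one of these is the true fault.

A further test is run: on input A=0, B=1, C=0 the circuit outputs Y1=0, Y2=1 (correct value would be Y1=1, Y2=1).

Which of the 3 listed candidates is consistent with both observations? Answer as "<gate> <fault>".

Evaluate each candidate on input A=0, B=1, C=0:
  g1 stuck-at-1: g1=1 [stuck-at-1], g2=0, g3=1, g4=1, g5=0, g6=1 → Y1=1, Y2=1 — eliminated
  g6 stuck-at-0: g1=1, g2=0, g3=1, g4=1, g5=0, g6=0 [stuck-at-0] → Y1=1, Y2=0 — eliminated
  g3 stuck-at-0: g1=1, g2=0, g3=0 [stuck-at-0], g4=0, g5=1, g6=1 → Y1=0, Y2=1 — matches
Only g3 stuck-at-0 reproduces the observed Y1=0, Y2=1.

g3 stuck-at-0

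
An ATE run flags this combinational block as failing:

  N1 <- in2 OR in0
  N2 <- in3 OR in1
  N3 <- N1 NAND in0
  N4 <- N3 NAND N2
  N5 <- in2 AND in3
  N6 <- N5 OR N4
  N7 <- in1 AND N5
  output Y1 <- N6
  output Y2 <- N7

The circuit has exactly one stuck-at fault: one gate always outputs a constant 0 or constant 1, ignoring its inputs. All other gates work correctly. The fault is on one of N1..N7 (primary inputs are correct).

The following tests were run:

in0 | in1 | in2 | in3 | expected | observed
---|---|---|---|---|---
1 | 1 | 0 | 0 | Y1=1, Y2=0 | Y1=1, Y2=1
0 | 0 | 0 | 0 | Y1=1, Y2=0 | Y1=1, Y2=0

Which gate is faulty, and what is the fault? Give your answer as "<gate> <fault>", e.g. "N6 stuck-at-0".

Fault-free values for test 1 (in0=1, in1=1, in2=0, in3=0): N1=1, N2=1, N3=0, N4=1, N5=0, N6=1, N7=0, giving Y1=1, Y2=0. Observed Y1=1, Y2=1.
Test 1: faults giving observed Y1=1, Y2=1 are {N5 stuck-at-1, N7 stuck-at-1}.
Test 2 (in0=0, in1=0, in2=0, in3=0): fault-free N1=0, N2=0, N3=1, N4=1, N5=0, N6=1, N7=0 → Y1=1, Y2=0; observed Y1=1, Y2=0. Eliminates N7 stuck-at-1.
Only N5 stuck-at-1 is consistent with every test.

N5 stuck-at-1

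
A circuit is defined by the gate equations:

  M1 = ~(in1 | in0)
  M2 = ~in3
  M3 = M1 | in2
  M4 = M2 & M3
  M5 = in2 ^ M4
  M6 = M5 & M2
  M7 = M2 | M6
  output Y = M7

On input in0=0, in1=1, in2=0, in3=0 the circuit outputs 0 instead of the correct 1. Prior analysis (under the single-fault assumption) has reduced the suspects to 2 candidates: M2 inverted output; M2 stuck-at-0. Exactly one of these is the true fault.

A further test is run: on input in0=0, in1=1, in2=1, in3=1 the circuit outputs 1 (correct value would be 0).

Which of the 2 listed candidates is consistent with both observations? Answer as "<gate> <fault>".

M2 inverted output

Evaluate each candidate on input in0=0, in1=1, in2=1, in3=1:
  M2 inverted output: M1=0, M2=1 [inverted output], M3=1, M4=1, M5=0, M6=0, M7=1 → 1 — matches
  M2 stuck-at-0: M1=0, M2=0 [stuck-at-0], M3=1, M4=0, M5=1, M6=0, M7=0 → 0 — eliminated
Only M2 inverted output reproduces the observed 1.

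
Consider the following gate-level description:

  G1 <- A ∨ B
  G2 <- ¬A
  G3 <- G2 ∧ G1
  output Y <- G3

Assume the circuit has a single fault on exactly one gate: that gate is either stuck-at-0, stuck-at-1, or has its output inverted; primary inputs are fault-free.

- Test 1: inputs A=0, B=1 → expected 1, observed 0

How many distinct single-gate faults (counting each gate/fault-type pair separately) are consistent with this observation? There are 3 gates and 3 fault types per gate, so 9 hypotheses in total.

Fault-free: G1=1, G2=1, G3=1 → 1. Observed 0.
  G1 stuck-at-0: output 0 ✓
  G1 stuck-at-1: output 1 ✗
  G1 inverted output: output 0 ✓
  G2 stuck-at-0: output 0 ✓
  G2 stuck-at-1: output 1 ✗
  G2 inverted output: output 0 ✓
  G3 stuck-at-0: output 0 ✓
  G3 stuck-at-1: output 1 ✗
  G3 inverted output: output 0 ✓
Consistent faults: {G1 stuck-at-0, G1 inverted output, G2 stuck-at-0, G2 inverted output, G3 stuck-at-0, G3 inverted output} — 6 in all.

6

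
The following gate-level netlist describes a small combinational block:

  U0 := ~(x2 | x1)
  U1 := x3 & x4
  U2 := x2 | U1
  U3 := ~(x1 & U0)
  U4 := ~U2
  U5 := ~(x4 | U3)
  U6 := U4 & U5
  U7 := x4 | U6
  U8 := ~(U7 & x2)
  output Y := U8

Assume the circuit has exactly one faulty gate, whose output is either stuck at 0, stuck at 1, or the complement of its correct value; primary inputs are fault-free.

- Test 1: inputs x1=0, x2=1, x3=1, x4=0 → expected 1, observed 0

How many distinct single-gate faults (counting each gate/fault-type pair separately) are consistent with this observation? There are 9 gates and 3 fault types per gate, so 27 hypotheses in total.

Fault-free: U0=0, U1=0, U2=1, U3=1, U4=0, U5=0, U6=0, U7=0, U8=1 → 1. Observed 0.
  U0: none of the 3 fault types match ✗
  U1: none of the 3 fault types match ✗
  U2: none of the 3 fault types match ✗
  U3: none of the 3 fault types match ✗
  U4: none of the 3 fault types match ✗
  U5: none of the 3 fault types match ✗
  U6: stuck-at-1, inverted output ✓; others ✗
  U7: stuck-at-1, inverted output ✓; others ✗
  U8: stuck-at-0, inverted output ✓; others ✗
Consistent faults: {U6 stuck-at-1, U6 inverted output, U7 stuck-at-1, U7 inverted output, U8 stuck-at-0, U8 inverted output} — 6 in all.

6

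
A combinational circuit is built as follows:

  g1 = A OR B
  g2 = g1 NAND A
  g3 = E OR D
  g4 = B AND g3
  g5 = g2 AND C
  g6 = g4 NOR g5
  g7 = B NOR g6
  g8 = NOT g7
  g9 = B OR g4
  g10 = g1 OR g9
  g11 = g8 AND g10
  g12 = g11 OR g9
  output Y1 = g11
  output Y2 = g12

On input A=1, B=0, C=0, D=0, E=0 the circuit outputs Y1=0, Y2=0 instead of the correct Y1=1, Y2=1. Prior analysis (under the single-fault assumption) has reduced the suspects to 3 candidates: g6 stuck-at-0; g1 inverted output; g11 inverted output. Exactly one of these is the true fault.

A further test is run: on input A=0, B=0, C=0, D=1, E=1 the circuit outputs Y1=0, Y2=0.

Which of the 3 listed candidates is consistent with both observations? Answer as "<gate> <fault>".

Evaluate each candidate on input A=0, B=0, C=0, D=1, E=1:
  g6 stuck-at-0: g1=0, g2=1, g3=1, g4=0, g5=0, g6=0 [stuck-at-0], g7=1, g8=0, g9=0, g10=0, g11=0, g12=0 → Y1=0, Y2=0 — matches
  g1 inverted output: g1=1 [inverted output], g2=1, g3=1, g4=0, g5=0, g6=1, g7=0, g8=1, g9=0, g10=1, g11=1, g12=1 → Y1=1, Y2=1 — eliminated
  g11 inverted output: g1=0, g2=1, g3=1, g4=0, g5=0, g6=1, g7=0, g8=1, g9=0, g10=0, g11=1 [inverted output], g12=1 → Y1=1, Y2=1 — eliminated
Only g6 stuck-at-0 reproduces the observed Y1=0, Y2=0.

g6 stuck-at-0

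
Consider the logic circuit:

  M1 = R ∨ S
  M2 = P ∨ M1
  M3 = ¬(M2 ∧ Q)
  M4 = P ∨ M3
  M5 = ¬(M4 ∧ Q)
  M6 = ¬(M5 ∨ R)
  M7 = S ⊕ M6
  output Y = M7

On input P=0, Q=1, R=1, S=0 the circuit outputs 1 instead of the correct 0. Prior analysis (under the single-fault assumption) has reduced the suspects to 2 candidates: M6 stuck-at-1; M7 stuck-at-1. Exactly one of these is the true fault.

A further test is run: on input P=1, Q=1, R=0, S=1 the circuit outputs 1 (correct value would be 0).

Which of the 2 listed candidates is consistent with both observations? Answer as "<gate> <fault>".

M7 stuck-at-1

Evaluate each candidate on input P=1, Q=1, R=0, S=1:
  M6 stuck-at-1: M1=1, M2=1, M3=0, M4=1, M5=0, M6=1 [stuck-at-1], M7=0 → 0 — eliminated
  M7 stuck-at-1: M1=1, M2=1, M3=0, M4=1, M5=0, M6=1, M7=1 [stuck-at-1] → 1 — matches
Only M7 stuck-at-1 reproduces the observed 1.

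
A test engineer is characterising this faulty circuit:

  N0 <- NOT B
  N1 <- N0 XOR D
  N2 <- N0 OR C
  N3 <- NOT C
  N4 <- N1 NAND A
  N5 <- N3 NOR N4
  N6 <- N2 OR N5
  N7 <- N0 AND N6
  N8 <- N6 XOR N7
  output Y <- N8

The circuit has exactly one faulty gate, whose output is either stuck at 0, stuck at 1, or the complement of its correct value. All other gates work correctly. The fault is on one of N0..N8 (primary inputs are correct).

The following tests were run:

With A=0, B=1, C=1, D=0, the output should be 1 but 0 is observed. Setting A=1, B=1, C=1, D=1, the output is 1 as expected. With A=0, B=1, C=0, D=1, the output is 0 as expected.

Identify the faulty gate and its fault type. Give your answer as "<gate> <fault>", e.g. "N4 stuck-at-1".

Fault-free values for test 1 (A=0, B=1, C=1, D=0): N0=0, N1=0, N2=1, N3=0, N4=1, N5=0, N6=1, N7=0, N8=1, giving Y=1. Observed 0.
Test 1: faults giving observed 0 are {N0 stuck-at-1, N0 inverted output, N2 stuck-at-0, N2 inverted output, N6 stuck-at-0, N6 inverted output, N7 stuck-at-1, N7 inverted output, N8 stuck-at-0, N8 inverted output}.
Test 2 (A=1, B=1, C=1, D=1): fault-free N0=0, N1=1, N2=1, N3=0, N4=0, N5=1, N6=1, N7=0, N8=1 → 1; observed 1. Eliminates N0 stuck-at-1, N0 inverted output, N6 stuck-at-0, N6 inverted output, N7 stuck-at-1, N7 inverted output, N8 stuck-at-0, N8 inverted output.
Test 3 (A=0, B=1, C=0, D=1): fault-free N0=0, N1=1, N2=0, N3=1, N4=1, N5=0, N6=0, N7=0, N8=0 → 0; observed 0. Eliminates N2 inverted output.
Only N2 stuck-at-0 is consistent with every test.

N2 stuck-at-0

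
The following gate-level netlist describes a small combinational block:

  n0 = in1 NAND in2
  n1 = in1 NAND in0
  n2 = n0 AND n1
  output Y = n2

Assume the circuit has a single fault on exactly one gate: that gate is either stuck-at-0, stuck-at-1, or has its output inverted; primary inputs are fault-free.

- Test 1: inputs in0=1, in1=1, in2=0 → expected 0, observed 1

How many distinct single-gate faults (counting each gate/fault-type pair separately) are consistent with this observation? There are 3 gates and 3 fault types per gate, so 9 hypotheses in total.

4

Fault-free: n0=1, n1=0, n2=0 → 0. Observed 1.
  n0 stuck-at-0: output 0 ✗
  n0 stuck-at-1: output 0 ✗
  n0 inverted output: output 0 ✗
  n1 stuck-at-0: output 0 ✗
  n1 stuck-at-1: output 1 ✓
  n1 inverted output: output 1 ✓
  n2 stuck-at-0: output 0 ✗
  n2 stuck-at-1: output 1 ✓
  n2 inverted output: output 1 ✓
Consistent faults: {n1 stuck-at-1, n1 inverted output, n2 stuck-at-1, n2 inverted output} — 4 in all.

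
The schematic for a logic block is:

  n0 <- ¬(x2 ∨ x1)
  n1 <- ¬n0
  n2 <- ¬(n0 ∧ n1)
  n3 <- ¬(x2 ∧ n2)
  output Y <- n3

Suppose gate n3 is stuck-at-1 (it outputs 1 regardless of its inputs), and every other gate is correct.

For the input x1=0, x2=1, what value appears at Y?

1

Propagate with n3 forced: n0=0, n1=1, n2=1, n3=1 [stuck-at-1].
So Y = 1. (Without the fault it would be 0.)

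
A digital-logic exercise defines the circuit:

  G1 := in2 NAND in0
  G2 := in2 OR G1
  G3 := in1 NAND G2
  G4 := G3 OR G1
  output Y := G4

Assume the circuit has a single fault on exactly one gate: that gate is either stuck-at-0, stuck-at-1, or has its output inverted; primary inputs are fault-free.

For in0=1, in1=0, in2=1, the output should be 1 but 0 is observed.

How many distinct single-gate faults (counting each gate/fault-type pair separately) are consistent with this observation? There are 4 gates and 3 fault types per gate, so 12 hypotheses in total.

Fault-free: G1=0, G2=1, G3=1, G4=1 → 1. Observed 0.
  G1 stuck-at-0: output 1 ✗
  G1 stuck-at-1: output 1 ✗
  G1 inverted output: output 1 ✗
  G2 stuck-at-0: output 1 ✗
  G2 stuck-at-1: output 1 ✗
  G2 inverted output: output 1 ✗
  G3 stuck-at-0: output 0 ✓
  G3 stuck-at-1: output 1 ✗
  G3 inverted output: output 0 ✓
  G4 stuck-at-0: output 0 ✓
  G4 stuck-at-1: output 1 ✗
  G4 inverted output: output 0 ✓
Consistent faults: {G3 stuck-at-0, G3 inverted output, G4 stuck-at-0, G4 inverted output} — 4 in all.

4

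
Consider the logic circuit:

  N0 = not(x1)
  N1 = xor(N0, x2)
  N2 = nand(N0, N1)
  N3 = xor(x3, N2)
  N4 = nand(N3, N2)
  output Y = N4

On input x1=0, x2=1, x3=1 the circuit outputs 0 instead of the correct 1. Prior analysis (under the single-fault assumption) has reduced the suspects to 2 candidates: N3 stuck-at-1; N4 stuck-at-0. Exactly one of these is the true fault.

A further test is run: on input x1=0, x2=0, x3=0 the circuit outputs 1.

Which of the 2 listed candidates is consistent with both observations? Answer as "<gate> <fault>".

N3 stuck-at-1

Evaluate each candidate on input x1=0, x2=0, x3=0:
  N3 stuck-at-1: N0=1, N1=1, N2=0, N3=1 [stuck-at-1], N4=1 → 1 — matches
  N4 stuck-at-0: N0=1, N1=1, N2=0, N3=0, N4=0 [stuck-at-0] → 0 — eliminated
Only N3 stuck-at-1 reproduces the observed 1.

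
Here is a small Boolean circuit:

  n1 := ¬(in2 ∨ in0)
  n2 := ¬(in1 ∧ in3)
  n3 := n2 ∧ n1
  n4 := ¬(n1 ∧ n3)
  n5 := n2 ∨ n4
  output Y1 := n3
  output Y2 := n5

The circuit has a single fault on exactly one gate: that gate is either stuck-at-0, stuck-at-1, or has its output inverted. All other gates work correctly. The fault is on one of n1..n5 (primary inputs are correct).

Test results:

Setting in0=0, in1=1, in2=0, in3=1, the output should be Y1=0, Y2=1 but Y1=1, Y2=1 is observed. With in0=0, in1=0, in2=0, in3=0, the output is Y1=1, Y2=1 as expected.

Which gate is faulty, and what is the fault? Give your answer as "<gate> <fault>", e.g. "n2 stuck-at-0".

n2 stuck-at-1

Fault-free values for test 1 (in0=0, in1=1, in2=0, in3=1): n1=1, n2=0, n3=0, n4=1, n5=1, giving Y1=0, Y2=1. Observed Y1=1, Y2=1.
Test 1: faults giving observed Y1=1, Y2=1 are {n2 stuck-at-1, n2 inverted output}.
Test 2 (in0=0, in1=0, in2=0, in3=0): fault-free n1=1, n2=1, n3=1, n4=0, n5=1 → Y1=1, Y2=1; observed Y1=1, Y2=1. Eliminates n2 inverted output.
Only n2 stuck-at-1 is consistent with every test.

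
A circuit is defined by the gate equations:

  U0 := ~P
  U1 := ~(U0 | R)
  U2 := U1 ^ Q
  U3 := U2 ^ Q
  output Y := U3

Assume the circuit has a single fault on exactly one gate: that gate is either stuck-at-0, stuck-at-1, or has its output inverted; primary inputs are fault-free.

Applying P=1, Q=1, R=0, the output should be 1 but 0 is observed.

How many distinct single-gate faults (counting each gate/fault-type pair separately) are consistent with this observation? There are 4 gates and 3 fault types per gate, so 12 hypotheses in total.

Fault-free: U0=0, U1=1, U2=0, U3=1 → 1. Observed 0.
  U0 stuck-at-0: output 1 ✗
  U0 stuck-at-1: output 0 ✓
  U0 inverted output: output 0 ✓
  U1 stuck-at-0: output 0 ✓
  U1 stuck-at-1: output 1 ✗
  U1 inverted output: output 0 ✓
  U2 stuck-at-0: output 1 ✗
  U2 stuck-at-1: output 0 ✓
  U2 inverted output: output 0 ✓
  U3 stuck-at-0: output 0 ✓
  U3 stuck-at-1: output 1 ✗
  U3 inverted output: output 0 ✓
Consistent faults: {U0 stuck-at-1, U0 inverted output, U1 stuck-at-0, U1 inverted output, U2 stuck-at-1, U2 inverted output, U3 stuck-at-0, U3 inverted output} — 8 in all.

8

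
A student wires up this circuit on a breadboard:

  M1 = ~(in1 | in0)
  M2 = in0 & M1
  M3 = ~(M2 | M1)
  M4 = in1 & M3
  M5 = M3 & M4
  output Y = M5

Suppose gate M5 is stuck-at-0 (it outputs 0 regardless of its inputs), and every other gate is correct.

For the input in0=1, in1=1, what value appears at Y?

0

Propagate with M5 forced: M1=0, M2=0, M3=1, M4=1, M5=0 [stuck-at-0].
So Y = 0. (Without the fault it would be 1.)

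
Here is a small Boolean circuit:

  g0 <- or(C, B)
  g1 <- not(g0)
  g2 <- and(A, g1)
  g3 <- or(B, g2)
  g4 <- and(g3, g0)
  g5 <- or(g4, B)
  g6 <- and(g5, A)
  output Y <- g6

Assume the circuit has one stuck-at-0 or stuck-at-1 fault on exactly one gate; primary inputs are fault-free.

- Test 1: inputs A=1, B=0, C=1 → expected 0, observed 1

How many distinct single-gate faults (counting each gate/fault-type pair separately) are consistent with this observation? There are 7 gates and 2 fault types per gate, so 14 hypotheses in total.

6

Fault-free: g0=1, g1=0, g2=0, g3=0, g4=0, g5=0, g6=0 → 0. Observed 1.
  g0 stuck-at-0: output 0 ✗
  g0 stuck-at-1: output 0 ✗
  g1 stuck-at-0: output 0 ✗
  g1 stuck-at-1: output 1 ✓
  g2 stuck-at-0: output 0 ✗
  g2 stuck-at-1: output 1 ✓
  g3 stuck-at-0: output 0 ✗
  g3 stuck-at-1: output 1 ✓
  g4 stuck-at-0: output 0 ✗
  g4 stuck-at-1: output 1 ✓
  g5 stuck-at-0: output 0 ✗
  g5 stuck-at-1: output 1 ✓
  g6 stuck-at-0: output 0 ✗
  g6 stuck-at-1: output 1 ✓
Consistent faults: {g1 stuck-at-1, g2 stuck-at-1, g3 stuck-at-1, g4 stuck-at-1, g5 stuck-at-1, g6 stuck-at-1} — 6 in all.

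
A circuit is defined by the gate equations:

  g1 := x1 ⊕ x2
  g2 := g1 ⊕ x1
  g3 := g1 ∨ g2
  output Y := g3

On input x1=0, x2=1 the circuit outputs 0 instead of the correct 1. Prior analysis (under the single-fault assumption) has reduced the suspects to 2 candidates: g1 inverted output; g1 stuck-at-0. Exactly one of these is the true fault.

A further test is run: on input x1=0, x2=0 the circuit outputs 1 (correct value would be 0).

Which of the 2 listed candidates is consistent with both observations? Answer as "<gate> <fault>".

Evaluate each candidate on input x1=0, x2=0:
  g1 inverted output: g1=1 [inverted output], g2=1, g3=1 → 1 — matches
  g1 stuck-at-0: g1=0 [stuck-at-0], g2=0, g3=0 → 0 — eliminated
Only g1 inverted output reproduces the observed 1.

g1 inverted output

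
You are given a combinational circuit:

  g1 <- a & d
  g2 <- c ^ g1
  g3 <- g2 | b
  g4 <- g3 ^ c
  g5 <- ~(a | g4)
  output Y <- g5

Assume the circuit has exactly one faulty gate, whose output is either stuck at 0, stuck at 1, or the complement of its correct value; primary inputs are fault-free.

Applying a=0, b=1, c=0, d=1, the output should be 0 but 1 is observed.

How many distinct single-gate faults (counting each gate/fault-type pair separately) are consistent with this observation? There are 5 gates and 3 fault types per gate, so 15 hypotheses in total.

6

Fault-free: g1=0, g2=0, g3=1, g4=1, g5=0 → 0. Observed 1.
  g1: none of the 3 fault types match ✗
  g2: none of the 3 fault types match ✗
  g3: stuck-at-0, inverted output ✓; others ✗
  g4: stuck-at-0, inverted output ✓; others ✗
  g5: stuck-at-1, inverted output ✓; others ✗
Consistent faults: {g3 stuck-at-0, g3 inverted output, g4 stuck-at-0, g4 inverted output, g5 stuck-at-1, g5 inverted output} — 6 in all.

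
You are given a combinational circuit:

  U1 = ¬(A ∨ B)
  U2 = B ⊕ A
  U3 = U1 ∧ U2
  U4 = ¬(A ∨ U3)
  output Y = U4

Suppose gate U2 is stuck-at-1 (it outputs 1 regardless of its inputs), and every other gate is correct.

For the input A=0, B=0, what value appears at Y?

0

Propagate with U2 forced: U1=1, U2=1 [stuck-at-1], U3=1, U4=0.
So Y = 0. (Without the fault it would be 1.)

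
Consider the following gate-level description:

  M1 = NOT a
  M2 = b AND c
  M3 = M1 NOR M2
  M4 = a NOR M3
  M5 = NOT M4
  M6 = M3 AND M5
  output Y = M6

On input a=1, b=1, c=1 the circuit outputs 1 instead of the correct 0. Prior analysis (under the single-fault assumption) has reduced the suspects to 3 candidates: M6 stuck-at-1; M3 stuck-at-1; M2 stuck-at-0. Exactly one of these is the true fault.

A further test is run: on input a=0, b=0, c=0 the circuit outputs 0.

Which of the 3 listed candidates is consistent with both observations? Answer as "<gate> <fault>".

M2 stuck-at-0

Evaluate each candidate on input a=0, b=0, c=0:
  M6 stuck-at-1: M1=1, M2=0, M3=0, M4=1, M5=0, M6=1 [stuck-at-1] → 1 — eliminated
  M3 stuck-at-1: M1=1, M2=0, M3=1 [stuck-at-1], M4=0, M5=1, M6=1 → 1 — eliminated
  M2 stuck-at-0: M1=1, M2=0 [stuck-at-0], M3=0, M4=1, M5=0, M6=0 → 0 — matches
Only M2 stuck-at-0 reproduces the observed 0.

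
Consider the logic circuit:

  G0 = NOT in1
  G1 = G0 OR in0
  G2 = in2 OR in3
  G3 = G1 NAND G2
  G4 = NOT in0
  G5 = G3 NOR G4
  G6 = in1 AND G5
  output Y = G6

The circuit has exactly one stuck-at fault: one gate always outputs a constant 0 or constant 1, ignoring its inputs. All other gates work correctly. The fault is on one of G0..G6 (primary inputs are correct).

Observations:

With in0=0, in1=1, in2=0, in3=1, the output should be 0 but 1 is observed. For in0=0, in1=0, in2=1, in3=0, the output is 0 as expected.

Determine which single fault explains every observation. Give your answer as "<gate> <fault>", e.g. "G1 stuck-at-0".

Fault-free values for test 1 (in0=0, in1=1, in2=0, in3=1): G0=0, G1=0, G2=1, G3=1, G4=1, G5=0, G6=0, giving Y=0. Observed 1.
Test 1: faults giving observed 1 are {G5 stuck-at-1, G6 stuck-at-1}.
Test 2 (in0=0, in1=0, in2=1, in3=0): fault-free G0=1, G1=1, G2=1, G3=0, G4=1, G5=0, G6=0 → 0; observed 0. Eliminates G6 stuck-at-1.
Only G5 stuck-at-1 is consistent with every test.

G5 stuck-at-1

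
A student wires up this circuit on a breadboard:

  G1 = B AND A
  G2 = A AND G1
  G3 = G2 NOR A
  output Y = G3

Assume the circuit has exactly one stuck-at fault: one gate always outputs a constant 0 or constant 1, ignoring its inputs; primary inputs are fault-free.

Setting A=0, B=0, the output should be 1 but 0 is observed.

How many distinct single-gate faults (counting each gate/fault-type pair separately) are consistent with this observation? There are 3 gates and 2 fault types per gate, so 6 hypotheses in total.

Fault-free: G1=0, G2=0, G3=1 → 1. Observed 0.
  G1 stuck-at-0: output 1 ✗
  G1 stuck-at-1: output 1 ✗
  G2 stuck-at-0: output 1 ✗
  G2 stuck-at-1: output 0 ✓
  G3 stuck-at-0: output 0 ✓
  G3 stuck-at-1: output 1 ✗
Consistent faults: {G2 stuck-at-1, G3 stuck-at-0} — 2 in all.

2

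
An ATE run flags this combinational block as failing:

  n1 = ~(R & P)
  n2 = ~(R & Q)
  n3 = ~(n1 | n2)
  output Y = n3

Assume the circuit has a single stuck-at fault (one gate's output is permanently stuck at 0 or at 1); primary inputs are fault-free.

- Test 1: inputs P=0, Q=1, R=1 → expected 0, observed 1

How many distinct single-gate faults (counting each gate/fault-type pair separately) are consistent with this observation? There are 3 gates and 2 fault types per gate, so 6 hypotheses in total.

2

Fault-free: n1=1, n2=0, n3=0 → 0. Observed 1.
  n1 stuck-at-0: output 1 ✓
  n1 stuck-at-1: output 0 ✗
  n2 stuck-at-0: output 0 ✗
  n2 stuck-at-1: output 0 ✗
  n3 stuck-at-0: output 0 ✗
  n3 stuck-at-1: output 1 ✓
Consistent faults: {n1 stuck-at-0, n3 stuck-at-1} — 2 in all.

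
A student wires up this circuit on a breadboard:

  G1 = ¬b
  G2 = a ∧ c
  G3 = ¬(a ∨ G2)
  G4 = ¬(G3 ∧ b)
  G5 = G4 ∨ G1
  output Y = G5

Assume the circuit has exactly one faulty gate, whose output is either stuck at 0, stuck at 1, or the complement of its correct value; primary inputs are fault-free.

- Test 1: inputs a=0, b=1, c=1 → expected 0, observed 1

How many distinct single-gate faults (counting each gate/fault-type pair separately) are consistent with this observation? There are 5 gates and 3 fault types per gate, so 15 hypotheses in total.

Fault-free: G1=0, G2=0, G3=1, G4=0, G5=0 → 0. Observed 1.
  G1: stuck-at-1, inverted output ✓; others ✗
  G2: stuck-at-1, inverted output ✓; others ✗
  G3: stuck-at-0, inverted output ✓; others ✗
  G4: stuck-at-1, inverted output ✓; others ✗
  G5: stuck-at-1, inverted output ✓; others ✗
Consistent faults: {G1 stuck-at-1, G1 inverted output, G2 stuck-at-1, G2 inverted output, G3 stuck-at-0, G3 inverted output, G4 stuck-at-1, G4 inverted output, G5 stuck-at-1, G5 inverted output} — 10 in all.

10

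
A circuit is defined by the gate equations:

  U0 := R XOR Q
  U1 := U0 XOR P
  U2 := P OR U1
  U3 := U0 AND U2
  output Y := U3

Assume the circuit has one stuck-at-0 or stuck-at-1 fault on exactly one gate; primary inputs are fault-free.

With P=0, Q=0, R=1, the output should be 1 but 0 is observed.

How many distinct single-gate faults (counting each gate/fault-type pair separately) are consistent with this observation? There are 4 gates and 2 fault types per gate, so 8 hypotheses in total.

4

Fault-free: U0=1, U1=1, U2=1, U3=1 → 1. Observed 0.
  U0 stuck-at-0: output 0 ✓
  U0 stuck-at-1: output 1 ✗
  U1 stuck-at-0: output 0 ✓
  U1 stuck-at-1: output 1 ✗
  U2 stuck-at-0: output 0 ✓
  U2 stuck-at-1: output 1 ✗
  U3 stuck-at-0: output 0 ✓
  U3 stuck-at-1: output 1 ✗
Consistent faults: {U0 stuck-at-0, U1 stuck-at-0, U2 stuck-at-0, U3 stuck-at-0} — 4 in all.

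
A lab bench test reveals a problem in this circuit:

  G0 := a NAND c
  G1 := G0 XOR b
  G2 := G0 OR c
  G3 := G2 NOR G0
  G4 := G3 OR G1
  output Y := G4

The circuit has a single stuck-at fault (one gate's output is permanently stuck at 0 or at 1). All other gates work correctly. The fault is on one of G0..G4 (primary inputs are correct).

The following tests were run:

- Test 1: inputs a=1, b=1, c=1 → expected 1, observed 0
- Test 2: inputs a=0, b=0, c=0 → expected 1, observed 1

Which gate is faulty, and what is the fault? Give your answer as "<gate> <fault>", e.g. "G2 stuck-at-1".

G0 stuck-at-1

Fault-free values for test 1 (a=1, b=1, c=1): G0=0, G1=1, G2=1, G3=0, G4=1, giving Y=1. Observed 0.
Test 1: faults giving observed 0 are {G0 stuck-at-1, G1 stuck-at-0, G4 stuck-at-0}.
Test 2 (a=0, b=0, c=0): fault-free G0=1, G1=1, G2=1, G3=0, G4=1 → 1; observed 1. Eliminates G1 stuck-at-0, G4 stuck-at-0.
Only G0 stuck-at-1 is consistent with every test.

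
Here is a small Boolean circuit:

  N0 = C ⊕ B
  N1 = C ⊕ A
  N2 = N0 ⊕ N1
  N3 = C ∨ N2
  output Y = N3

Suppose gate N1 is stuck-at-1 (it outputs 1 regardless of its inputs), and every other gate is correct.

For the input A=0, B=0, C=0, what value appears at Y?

Propagate with N1 forced: N0=0, N1=1 [stuck-at-1], N2=1, N3=1.
So Y = 1. (Without the fault it would be 0.)

1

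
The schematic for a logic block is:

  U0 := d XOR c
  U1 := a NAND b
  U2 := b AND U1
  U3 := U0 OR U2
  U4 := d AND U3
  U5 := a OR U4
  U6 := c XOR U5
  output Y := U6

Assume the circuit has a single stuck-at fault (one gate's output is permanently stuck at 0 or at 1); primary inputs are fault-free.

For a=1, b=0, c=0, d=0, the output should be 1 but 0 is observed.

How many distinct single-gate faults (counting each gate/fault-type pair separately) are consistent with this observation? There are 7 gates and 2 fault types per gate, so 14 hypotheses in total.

Fault-free: U0=0, U1=1, U2=0, U3=0, U4=0, U5=1, U6=1 → 1. Observed 0.
  U0 stuck-at-0: output 1 ✗
  U0 stuck-at-1: output 1 ✗
  U1 stuck-at-0: output 1 ✗
  U1 stuck-at-1: output 1 ✗
  U2 stuck-at-0: output 1 ✗
  U2 stuck-at-1: output 1 ✗
  U3 stuck-at-0: output 1 ✗
  U3 stuck-at-1: output 1 ✗
  U4 stuck-at-0: output 1 ✗
  U4 stuck-at-1: output 1 ✗
  U5 stuck-at-0: output 0 ✓
  U5 stuck-at-1: output 1 ✗
  U6 stuck-at-0: output 0 ✓
  U6 stuck-at-1: output 1 ✗
Consistent faults: {U5 stuck-at-0, U6 stuck-at-0} — 2 in all.

2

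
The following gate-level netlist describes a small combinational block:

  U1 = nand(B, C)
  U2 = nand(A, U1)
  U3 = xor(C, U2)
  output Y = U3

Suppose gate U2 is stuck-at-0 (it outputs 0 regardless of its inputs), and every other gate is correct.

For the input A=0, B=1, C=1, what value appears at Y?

Propagate with U2 forced: U1=0, U2=0 [stuck-at-0], U3=1.
So Y = 1. (Without the fault it would be 0.)

1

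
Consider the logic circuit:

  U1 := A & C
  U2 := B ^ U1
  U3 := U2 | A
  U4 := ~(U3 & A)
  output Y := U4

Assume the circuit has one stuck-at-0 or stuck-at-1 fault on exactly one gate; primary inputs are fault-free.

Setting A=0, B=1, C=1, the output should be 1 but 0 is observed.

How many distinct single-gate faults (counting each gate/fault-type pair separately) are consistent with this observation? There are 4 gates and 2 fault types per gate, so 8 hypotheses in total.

Fault-free: U1=0, U2=1, U3=1, U4=1 → 1. Observed 0.
  U1 stuck-at-0: output 1 ✗
  U1 stuck-at-1: output 1 ✗
  U2 stuck-at-0: output 1 ✗
  U2 stuck-at-1: output 1 ✗
  U3 stuck-at-0: output 1 ✗
  U3 stuck-at-1: output 1 ✗
  U4 stuck-at-0: output 0 ✓
  U4 stuck-at-1: output 1 ✗
Consistent faults: {U4 stuck-at-0} — 1 in all.

1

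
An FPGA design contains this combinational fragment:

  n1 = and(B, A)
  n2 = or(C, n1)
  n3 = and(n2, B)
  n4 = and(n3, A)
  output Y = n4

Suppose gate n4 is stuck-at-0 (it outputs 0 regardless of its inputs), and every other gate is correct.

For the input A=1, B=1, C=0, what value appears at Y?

Propagate with n4 forced: n1=1, n2=1, n3=1, n4=0 [stuck-at-0].
So Y = 0. (Without the fault it would be 1.)

0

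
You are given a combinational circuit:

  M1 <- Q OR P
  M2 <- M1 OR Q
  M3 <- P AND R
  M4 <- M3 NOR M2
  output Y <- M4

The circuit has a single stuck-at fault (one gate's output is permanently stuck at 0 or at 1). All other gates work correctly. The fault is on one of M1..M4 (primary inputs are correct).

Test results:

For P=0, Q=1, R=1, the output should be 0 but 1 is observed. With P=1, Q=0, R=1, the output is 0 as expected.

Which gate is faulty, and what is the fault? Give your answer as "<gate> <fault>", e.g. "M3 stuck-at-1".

Fault-free values for test 1 (P=0, Q=1, R=1): M1=1, M2=1, M3=0, M4=0, giving Y=0. Observed 1.
Test 1: faults giving observed 1 are {M2 stuck-at-0, M4 stuck-at-1}.
Test 2 (P=1, Q=0, R=1): fault-free M1=1, M2=1, M3=1, M4=0 → 0; observed 0. Eliminates M4 stuck-at-1.
Only M2 stuck-at-0 is consistent with every test.

M2 stuck-at-0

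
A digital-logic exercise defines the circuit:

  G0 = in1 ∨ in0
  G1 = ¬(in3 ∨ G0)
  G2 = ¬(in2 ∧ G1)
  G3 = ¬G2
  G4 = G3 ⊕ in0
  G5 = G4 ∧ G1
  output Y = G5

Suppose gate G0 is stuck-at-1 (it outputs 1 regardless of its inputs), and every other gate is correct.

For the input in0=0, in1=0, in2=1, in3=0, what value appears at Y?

Propagate with G0 forced: G0=1 [stuck-at-1], G1=0, G2=1, G3=0, G4=0, G5=0.
So Y = 0. (Without the fault it would be 1.)

0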